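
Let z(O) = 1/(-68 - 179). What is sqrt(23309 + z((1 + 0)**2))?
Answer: sqrt(1422058534)/247 ≈ 152.67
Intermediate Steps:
z(O) = -1/247 (z(O) = 1/(-247) = -1/247)
sqrt(23309 + z((1 + 0)**2)) = sqrt(23309 - 1/247) = sqrt(5757322/247) = sqrt(1422058534)/247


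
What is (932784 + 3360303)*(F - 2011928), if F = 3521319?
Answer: 6479946880017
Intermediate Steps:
(932784 + 3360303)*(F - 2011928) = (932784 + 3360303)*(3521319 - 2011928) = 4293087*1509391 = 6479946880017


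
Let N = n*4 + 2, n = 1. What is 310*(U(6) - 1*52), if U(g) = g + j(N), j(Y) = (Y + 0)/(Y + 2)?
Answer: -28055/2 ≈ -14028.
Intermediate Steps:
N = 6 (N = 1*4 + 2 = 4 + 2 = 6)
j(Y) = Y/(2 + Y)
U(g) = ¾ + g (U(g) = g + 6/(2 + 6) = g + 6/8 = g + 6*(⅛) = g + ¾ = ¾ + g)
310*(U(6) - 1*52) = 310*((¾ + 6) - 1*52) = 310*(27/4 - 52) = 310*(-181/4) = -28055/2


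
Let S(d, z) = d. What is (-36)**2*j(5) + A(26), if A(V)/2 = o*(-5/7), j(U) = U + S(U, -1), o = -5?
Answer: 90770/7 ≈ 12967.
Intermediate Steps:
j(U) = 2*U (j(U) = U + U = 2*U)
A(V) = 50/7 (A(V) = 2*(-(-25)/7) = 2*(-5*(-5/7)) = 2*(25/7) = 50/7)
(-36)**2*j(5) + A(26) = (-36)**2*(2*5) + 50/7 = 1296*10 + 50/7 = 12960 + 50/7 = 90770/7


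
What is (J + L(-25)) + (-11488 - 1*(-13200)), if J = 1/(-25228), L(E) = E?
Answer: 42559635/25228 ≈ 1687.0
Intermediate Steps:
J = -1/25228 ≈ -3.9638e-5
(J + L(-25)) + (-11488 - 1*(-13200)) = (-1/25228 - 25) + (-11488 - 1*(-13200)) = -630701/25228 + (-11488 + 13200) = -630701/25228 + 1712 = 42559635/25228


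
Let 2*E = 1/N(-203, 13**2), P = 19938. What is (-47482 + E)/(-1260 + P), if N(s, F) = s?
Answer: -19277693/7583268 ≈ -2.5421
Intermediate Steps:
E = -1/406 (E = (1/2)/(-203) = (1/2)*(-1/203) = -1/406 ≈ -0.0024631)
(-47482 + E)/(-1260 + P) = (-47482 - 1/406)/(-1260 + 19938) = -19277693/406/18678 = -19277693/406*1/18678 = -19277693/7583268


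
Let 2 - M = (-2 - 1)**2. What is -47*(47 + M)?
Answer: -1880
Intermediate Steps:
M = -7 (M = 2 - (-2 - 1)**2 = 2 - 1*(-3)**2 = 2 - 1*9 = 2 - 9 = -7)
-47*(47 + M) = -47*(47 - 7) = -47*40 = -1880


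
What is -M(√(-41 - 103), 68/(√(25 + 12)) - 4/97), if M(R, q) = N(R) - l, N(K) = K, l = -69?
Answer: -69 - 12*I ≈ -69.0 - 12.0*I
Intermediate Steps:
M(R, q) = 69 + R (M(R, q) = R - 1*(-69) = R + 69 = 69 + R)
-M(√(-41 - 103), 68/(√(25 + 12)) - 4/97) = -(69 + √(-41 - 103)) = -(69 + √(-144)) = -(69 + 12*I) = -69 - 12*I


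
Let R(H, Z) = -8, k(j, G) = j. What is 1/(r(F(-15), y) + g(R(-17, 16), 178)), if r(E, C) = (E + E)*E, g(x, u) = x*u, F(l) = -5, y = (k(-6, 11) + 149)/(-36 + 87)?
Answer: -1/1374 ≈ -0.00072780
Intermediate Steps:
y = 143/51 (y = (-6 + 149)/(-36 + 87) = 143/51 ≈ 2.8039)
g(x, u) = u*x
r(E, C) = 2*E² (r(E, C) = (2*E)*E = 2*E²)
1/(r(F(-15), y) + g(R(-17, 16), 178)) = 1/(2*(-5)² + 178*(-8)) = 1/(2*25 - 1424) = 1/(50 - 1424) = 1/(-1374) = -1/1374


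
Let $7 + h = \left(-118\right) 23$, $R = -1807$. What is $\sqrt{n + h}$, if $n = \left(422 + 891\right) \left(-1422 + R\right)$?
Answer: $i \sqrt{4242398} \approx 2059.7 i$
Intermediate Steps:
$n = -4239677$ ($n = \left(422 + 891\right) \left(-1422 - 1807\right) = 1313 \left(-3229\right) = -4239677$)
$h = -2721$ ($h = -7 - 2714 = -2721$)
$\sqrt{n + h} = \sqrt{-4239677 - 2721} = \sqrt{-4242398} = i \sqrt{4242398}$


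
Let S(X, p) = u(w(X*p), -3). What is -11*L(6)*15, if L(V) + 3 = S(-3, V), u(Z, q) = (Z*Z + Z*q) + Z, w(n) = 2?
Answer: 495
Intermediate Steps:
u(Z, q) = Z + Z² + Z*q (u(Z, q) = (Z² + Z*q) + Z = Z + Z² + Z*q)
S(X, p) = 0 (S(X, p) = 2*(1 + 2 - 3) = 2*0 = 0)
L(V) = -3 (L(V) = -3 + 0 = -3)
-11*L(6)*15 = -11*(-3)*15 = 33*15 = 495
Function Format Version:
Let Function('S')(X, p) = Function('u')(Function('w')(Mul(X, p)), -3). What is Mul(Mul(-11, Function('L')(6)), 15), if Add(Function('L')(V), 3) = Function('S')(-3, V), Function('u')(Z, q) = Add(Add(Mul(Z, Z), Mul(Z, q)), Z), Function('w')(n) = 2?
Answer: 495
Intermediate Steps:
Function('u')(Z, q) = Add(Z, Pow(Z, 2), Mul(Z, q)) (Function('u')(Z, q) = Add(Add(Pow(Z, 2), Mul(Z, q)), Z) = Add(Z, Pow(Z, 2), Mul(Z, q)))
Function('S')(X, p) = 0 (Function('S')(X, p) = Mul(2, Add(1, 2, -3)) = Mul(2, 0) = 0)
Function('L')(V) = -3 (Function('L')(V) = Add(-3, 0) = -3)
Mul(Mul(-11, Function('L')(6)), 15) = Mul(Mul(-11, -3), 15) = Mul(33, 15) = 495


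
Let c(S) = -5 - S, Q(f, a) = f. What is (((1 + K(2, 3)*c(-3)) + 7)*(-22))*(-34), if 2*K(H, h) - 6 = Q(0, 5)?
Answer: 1496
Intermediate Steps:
K(H, h) = 3 (K(H, h) = 3 + (½)*0 = 3 + 0 = 3)
(((1 + K(2, 3)*c(-3)) + 7)*(-22))*(-34) = (((1 + 3*(-5 - 1*(-3))) + 7)*(-22))*(-34) = (((1 + 3*(-5 + 3)) + 7)*(-22))*(-34) = (((1 + 3*(-2)) + 7)*(-22))*(-34) = (((1 - 6) + 7)*(-22))*(-34) = ((-5 + 7)*(-22))*(-34) = (2*(-22))*(-34) = -44*(-34) = 1496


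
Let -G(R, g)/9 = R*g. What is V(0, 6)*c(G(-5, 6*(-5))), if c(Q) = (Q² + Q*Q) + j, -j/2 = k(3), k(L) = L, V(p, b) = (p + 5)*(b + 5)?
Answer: 200474670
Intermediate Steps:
V(p, b) = (5 + b)*(5 + p) (V(p, b) = (5 + p)*(5 + b) = (5 + b)*(5 + p))
j = -6 (j = -2*3 = -6)
G(R, g) = -9*R*g
c(Q) = -6 + 2*Q² (c(Q) = (Q² + Q*Q) - 6 = (Q² + Q²) - 6 = 2*Q² - 6 = -6 + 2*Q²)
V(0, 6)*c(G(-5, 6*(-5))) = (25 + 5*6 + 5*0 + 6*0)*(-6 + 2*(-9*(-5)*6*(-5))²) = (25 + 30 + 0 + 0)*(-6 + 2*(-9*(-5)*(-30))²) = 55*(-6 + 2*(-1350)²) = 55*(-6 + 2*1822500) = 55*(-6 + 3645000) = 55*3644994 = 200474670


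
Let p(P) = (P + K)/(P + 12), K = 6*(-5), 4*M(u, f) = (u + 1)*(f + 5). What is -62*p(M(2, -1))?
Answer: 558/5 ≈ 111.60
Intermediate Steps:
M(u, f) = (1 + u)*(5 + f)/4 (M(u, f) = ((u + 1)*(f + 5))/4 = ((1 + u)*(5 + f))/4 = (1 + u)*(5 + f)/4)
K = -30
p(P) = (-30 + P)/(12 + P) (p(P) = (P - 30)/(P + 12) = (-30 + P)/(12 + P))
-62*p(M(2, -1)) = -62*(-30 + (5/4 + (1/4)*(-1) + (5/4)*2 + (1/4)*(-1)*2))/(12 + (5/4 + (1/4)*(-1) + (5/4)*2 + (1/4)*(-1)*2)) = -62*(-30 + (5/4 - 1/4 + 5/2 - 1/2))/(12 + (5/4 - 1/4 + 5/2 - 1/2)) = -62*(-30 + 3)/(12 + 3) = -62*(-27)/15 = -62*(-9/5) = 558/5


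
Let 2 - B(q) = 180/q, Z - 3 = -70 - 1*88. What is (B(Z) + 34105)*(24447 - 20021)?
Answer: 4679844378/31 ≈ 1.5096e+8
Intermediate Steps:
Z = -155 (Z = 3 + (-70 - 1*88) = 3 + (-70 - 88) = 3 - 158 = -155)
B(q) = 2 - 180/q
(B(Z) + 34105)*(24447 - 20021) = ((2 - 180/(-155)) + 34105)*(24447 - 20021) = ((2 - 180*(-1/155)) + 34105)*4426 = ((2 + 36/31) + 34105)*4426 = (98/31 + 34105)*4426 = (1057353/31)*4426 = 4679844378/31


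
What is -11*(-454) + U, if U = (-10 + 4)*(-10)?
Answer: 5054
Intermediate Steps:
U = 60 (U = -6*(-10) = 60)
-11*(-454) + U = -11*(-454) + 60 = 4994 + 60 = 5054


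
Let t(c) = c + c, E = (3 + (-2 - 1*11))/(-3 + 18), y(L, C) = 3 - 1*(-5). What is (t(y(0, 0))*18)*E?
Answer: -192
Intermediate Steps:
y(L, C) = 8 (y(L, C) = 3 + 5 = 8)
E = -⅔ (E = (3 + (-2 - 11))/15 = (3 - 13)*(1/15) = -10*1/15 = -⅔ ≈ -0.66667)
t(c) = 2*c
(t(y(0, 0))*18)*E = ((2*8)*18)*(-⅔) = (16*18)*(-⅔) = 288*(-⅔) = -192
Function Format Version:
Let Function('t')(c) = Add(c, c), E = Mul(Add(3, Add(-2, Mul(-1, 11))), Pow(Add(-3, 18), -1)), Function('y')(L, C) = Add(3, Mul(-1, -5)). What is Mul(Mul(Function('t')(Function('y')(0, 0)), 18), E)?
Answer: -192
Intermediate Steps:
Function('y')(L, C) = 8 (Function('y')(L, C) = Add(3, 5) = 8)
E = Rational(-2, 3) (E = Mul(Add(3, Add(-2, -11)), Pow(15, -1)) = Mul(Add(3, -13), Rational(1, 15)) = Mul(-10, Rational(1, 15)) = Rational(-2, 3) ≈ -0.66667)
Function('t')(c) = Mul(2, c)
Mul(Mul(Function('t')(Function('y')(0, 0)), 18), E) = Mul(Mul(Mul(2, 8), 18), Rational(-2, 3)) = Mul(Mul(16, 18), Rational(-2, 3)) = Mul(288, Rational(-2, 3)) = -192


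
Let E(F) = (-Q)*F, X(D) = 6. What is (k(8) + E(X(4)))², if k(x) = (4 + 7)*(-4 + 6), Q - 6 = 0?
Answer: 196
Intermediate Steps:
Q = 6 (Q = 6 + 0 = 6)
k(x) = 22 (k(x) = 11*2 = 22)
E(F) = -6*F (E(F) = (-1*6)*F = -6*F)
(k(8) + E(X(4)))² = (22 - 6*6)² = (22 - 36)² = (-14)² = 196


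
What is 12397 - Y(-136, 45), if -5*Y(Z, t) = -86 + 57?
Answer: 61956/5 ≈ 12391.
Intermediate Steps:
Y(Z, t) = 29/5 (Y(Z, t) = -(-86 + 57)/5 = -⅕*(-29) = 29/5)
12397 - Y(-136, 45) = 12397 - 1*29/5 = 12397 - 29/5 = 61956/5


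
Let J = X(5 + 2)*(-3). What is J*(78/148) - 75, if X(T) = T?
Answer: -6369/74 ≈ -86.068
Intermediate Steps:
J = -21 (J = (5 + 2)*(-3) = 7*(-3) = -21)
J*(78/148) - 75 = -1638/148 - 75 = -21*39/74 - 75 = -819/74 - 75 = -6369/74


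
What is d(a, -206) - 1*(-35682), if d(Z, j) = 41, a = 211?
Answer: 35723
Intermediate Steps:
d(a, -206) - 1*(-35682) = 41 - 1*(-35682) = 41 + 35682 = 35723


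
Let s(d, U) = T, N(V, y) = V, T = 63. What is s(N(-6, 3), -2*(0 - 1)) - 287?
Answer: -224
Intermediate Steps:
s(d, U) = 63
s(N(-6, 3), -2*(0 - 1)) - 287 = 63 - 287 = -224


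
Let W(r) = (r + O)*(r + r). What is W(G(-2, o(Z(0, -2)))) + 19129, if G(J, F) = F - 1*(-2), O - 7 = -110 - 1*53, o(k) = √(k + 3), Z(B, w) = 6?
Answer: 17619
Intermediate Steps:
o(k) = √(3 + k)
O = -156 (O = 7 + (-110 - 1*53) = 7 + (-110 - 53) = 7 - 163 = -156)
G(J, F) = 2 + F (G(J, F) = F + 2 = 2 + F)
W(r) = 2*r*(-156 + r) (W(r) = (r - 156)*(r + r) = (-156 + r)*(2*r) = 2*r*(-156 + r))
W(G(-2, o(Z(0, -2)))) + 19129 = 2*(2 + √(3 + 6))*(-156 + (2 + √(3 + 6))) + 19129 = 2*(2 + √9)*(-156 + (2 + √9)) + 19129 = 2*(2 + 3)*(-156 + (2 + 3)) + 19129 = 2*5*(-156 + 5) + 19129 = 2*5*(-151) + 19129 = -1510 + 19129 = 17619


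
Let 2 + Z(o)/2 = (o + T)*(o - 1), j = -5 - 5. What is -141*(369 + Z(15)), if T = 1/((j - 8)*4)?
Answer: -663781/6 ≈ -1.1063e+5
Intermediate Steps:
j = -10
T = -1/72 (T = 1/(-10 - 8*4) = (¼)/(-18) = -1/18*¼ = -1/72 ≈ -0.013889)
Z(o) = -4 + 2*(-1 + o)*(-1/72 + o) (Z(o) = -4 + 2*((o - 1/72)*(o - 1)) = -4 + 2*((-1/72 + o)*(-1 + o)) = -4 + 2*((-1 + o)*(-1/72 + o)) = -4 + 2*(-1 + o)*(-1/72 + o))
-141*(369 + Z(15)) = -141*(369 + (-143/36 + 2*15² - 73/36*15)) = -141*(369 + (-143/36 + 2*225 - 365/12)) = -141*(369 + (-143/36 + 450 - 365/12)) = -141*(369 + 7481/18) = -141*14123/18 = -663781/6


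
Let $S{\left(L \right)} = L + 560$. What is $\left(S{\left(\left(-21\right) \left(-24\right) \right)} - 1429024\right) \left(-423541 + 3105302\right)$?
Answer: $-3829447437560$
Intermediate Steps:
$S{\left(L \right)} = 560 + L$
$\left(S{\left(\left(-21\right) \left(-24\right) \right)} - 1429024\right) \left(-423541 + 3105302\right) = \left(\left(560 - -504\right) - 1429024\right) \left(-423541 + 3105302\right) = \left(\left(560 + 504\right) - 1429024\right) 2681761 = \left(1064 - 1429024\right) 2681761 = \left(-1427960\right) 2681761 = -3829447437560$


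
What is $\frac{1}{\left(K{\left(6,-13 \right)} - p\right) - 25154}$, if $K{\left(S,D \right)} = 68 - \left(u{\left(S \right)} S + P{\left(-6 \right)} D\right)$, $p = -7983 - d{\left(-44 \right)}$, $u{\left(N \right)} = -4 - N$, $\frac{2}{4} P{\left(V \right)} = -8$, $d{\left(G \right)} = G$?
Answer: $- \frac{1}{17295} \approx -5.782 \cdot 10^{-5}$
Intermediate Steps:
$P{\left(V \right)} = -16$ ($P{\left(V \right)} = 2 \left(-8\right) = -16$)
$p = -7939$ ($p = -7983 - -44 = -7983 + 44 = -7939$)
$K{\left(S,D \right)} = 68 + 16 D - S \left(-4 - S\right)$ ($K{\left(S,D \right)} = 68 - \left(\left(-4 - S\right) S - 16 D\right) = 68 - \left(S \left(-4 - S\right) - 16 D\right) = 68 - \left(- 16 D + S \left(-4 - S\right)\right) = 68 + \left(16 D - S \left(-4 - S\right)\right) = 68 + 16 D - S \left(-4 - S\right)$)
$\frac{1}{\left(K{\left(6,-13 \right)} - p\right) - 25154} = \frac{1}{\left(\left(68 + 16 \left(-13\right) + 6 \left(4 + 6\right)\right) - -7939\right) - 25154} = \frac{1}{\left(\left(68 - 208 + 6 \cdot 10\right) + 7939\right) - 25154} = \frac{1}{\left(\left(68 - 208 + 60\right) + 7939\right) - 25154} = \frac{1}{\left(-80 + 7939\right) - 25154} = \frac{1}{7859 - 25154} = \frac{1}{-17295} = - \frac{1}{17295}$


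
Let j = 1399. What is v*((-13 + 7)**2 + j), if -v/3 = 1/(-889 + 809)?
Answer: 861/16 ≈ 53.813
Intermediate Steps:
v = 3/80 (v = -3/(-889 + 809) = -3/(-80) = -3*(-1/80) = 3/80 ≈ 0.037500)
v*((-13 + 7)**2 + j) = 3*((-13 + 7)**2 + 1399)/80 = 3*((-6)**2 + 1399)/80 = 3*(36 + 1399)/80 = (3/80)*1435 = 861/16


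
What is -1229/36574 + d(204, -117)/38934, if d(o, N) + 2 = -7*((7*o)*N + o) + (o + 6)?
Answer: 21340996601/711986058 ≈ 29.974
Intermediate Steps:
d(o, N) = 4 - 6*o - 49*N*o (d(o, N) = -2 + (-7*((7*o)*N + o) + (o + 6)) = -2 + (-7*(7*N*o + o) + (6 + o)) = -2 + (-7*(o + 7*N*o) + (6 + o)) = -2 + ((-7*o - 49*N*o) + (6 + o)) = -2 + (6 - 6*o - 49*N*o) = 4 - 6*o - 49*N*o)
-1229/36574 + d(204, -117)/38934 = -1229/36574 + (4 - 6*204 - 49*(-117)*204)/38934 = -1229*1/36574 + (4 - 1224 + 1169532)*(1/38934) = -1229/36574 + 1168312*(1/38934) = -1229/36574 + 584156/19467 = 21340996601/711986058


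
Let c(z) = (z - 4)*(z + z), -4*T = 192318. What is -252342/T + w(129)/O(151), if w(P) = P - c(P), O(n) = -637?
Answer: 162390807/2916823 ≈ 55.674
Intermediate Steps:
T = -96159/2 (T = -¼*192318 = -96159/2 ≈ -48080.)
c(z) = 2*z*(-4 + z) (c(z) = (-4 + z)*(2*z) = 2*z*(-4 + z))
w(P) = P - 2*P*(-4 + P)
-252342/T + w(129)/O(151) = -252342/(-96159/2) + (129*(9 - 2*129))/(-637) = -252342*(-2/96159) + (129*(9 - 258))*(-1/637) = 168228/32053 + (129*(-249))*(-1/637) = 168228/32053 - 32121*(-1/637) = 168228/32053 + 32121/637 = 162390807/2916823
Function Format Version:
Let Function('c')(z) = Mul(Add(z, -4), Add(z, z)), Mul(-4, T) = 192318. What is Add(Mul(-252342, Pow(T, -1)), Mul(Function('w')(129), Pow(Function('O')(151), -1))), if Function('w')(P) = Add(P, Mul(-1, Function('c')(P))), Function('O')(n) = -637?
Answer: Rational(162390807, 2916823) ≈ 55.674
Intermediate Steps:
T = Rational(-96159, 2) (T = Mul(Rational(-1, 4), 192318) = Rational(-96159, 2) ≈ -48080.)
Function('c')(z) = Mul(2, z, Add(-4, z)) (Function('c')(z) = Mul(Add(-4, z), Mul(2, z)) = Mul(2, z, Add(-4, z)))
Function('w')(P) = Add(P, Mul(-2, P, Add(-4, P))) (Function('w')(P) = Add(P, Mul(-1, Mul(2, P, Add(-4, P)))) = Add(P, Mul(-2, P, Add(-4, P))))
Add(Mul(-252342, Pow(T, -1)), Mul(Function('w')(129), Pow(Function('O')(151), -1))) = Add(Mul(-252342, Pow(Rational(-96159, 2), -1)), Mul(Mul(129, Add(9, Mul(-2, 129))), Pow(-637, -1))) = Add(Mul(-252342, Rational(-2, 96159)), Mul(Mul(129, Add(9, -258)), Rational(-1, 637))) = Add(Rational(168228, 32053), Mul(Mul(129, -249), Rational(-1, 637))) = Add(Rational(168228, 32053), Mul(-32121, Rational(-1, 637))) = Add(Rational(168228, 32053), Rational(32121, 637)) = Rational(162390807, 2916823)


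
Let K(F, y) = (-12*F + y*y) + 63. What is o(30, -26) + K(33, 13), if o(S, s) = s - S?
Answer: -220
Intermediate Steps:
K(F, y) = 63 + y**2 - 12*F (K(F, y) = (-12*F + y**2) + 63 = (y**2 - 12*F) + 63 = 63 + y**2 - 12*F)
o(30, -26) + K(33, 13) = (-26 - 1*30) + (63 + 13**2 - 12*33) = (-26 - 30) + (63 + 169 - 396) = -56 - 164 = -220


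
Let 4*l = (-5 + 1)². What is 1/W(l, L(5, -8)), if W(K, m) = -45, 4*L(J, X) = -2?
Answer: -1/45 ≈ -0.022222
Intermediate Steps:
L(J, X) = -½ (L(J, X) = (¼)*(-2) = -½)
l = 4 (l = (-5 + 1)²/4 = (¼)*(-4)² = (¼)*16 = 4)
1/W(l, L(5, -8)) = 1/(-45) = -1/45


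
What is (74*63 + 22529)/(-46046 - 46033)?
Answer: -27191/92079 ≈ -0.29530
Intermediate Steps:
(74*63 + 22529)/(-46046 - 46033) = (4662 + 22529)/(-92079) = 27191*(-1/92079) = -27191/92079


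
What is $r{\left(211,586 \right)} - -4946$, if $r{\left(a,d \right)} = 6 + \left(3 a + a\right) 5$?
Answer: $9172$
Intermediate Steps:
$r{\left(a,d \right)} = 6 + 20 a$ ($r{\left(a,d \right)} = 6 + 4 a 5 = 6 + 20 a$)
$r{\left(211,586 \right)} - -4946 = \left(6 + 20 \cdot 211\right) - -4946 = \left(6 + 4220\right) + \left(-208210 + 213156\right) = 4226 + 4946 = 9172$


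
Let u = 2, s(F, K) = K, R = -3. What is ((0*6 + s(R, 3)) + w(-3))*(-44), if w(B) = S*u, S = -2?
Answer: 44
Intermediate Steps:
w(B) = -4 (w(B) = -2*2 = -4)
((0*6 + s(R, 3)) + w(-3))*(-44) = ((0*6 + 3) - 4)*(-44) = ((0 + 3) - 4)*(-44) = (3 - 4)*(-44) = -1*(-44) = 44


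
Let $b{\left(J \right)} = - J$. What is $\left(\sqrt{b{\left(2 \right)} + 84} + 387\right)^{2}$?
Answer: $\left(387 + \sqrt{82}\right)^{2} \approx 1.5686 \cdot 10^{5}$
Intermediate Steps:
$\left(\sqrt{b{\left(2 \right)} + 84} + 387\right)^{2} = \left(\sqrt{\left(-1\right) 2 + 84} + 387\right)^{2} = \left(\sqrt{-2 + 84} + 387\right)^{2} = \left(\sqrt{82} + 387\right)^{2} = \left(387 + \sqrt{82}\right)^{2}$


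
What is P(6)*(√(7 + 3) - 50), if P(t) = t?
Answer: -300 + 6*√10 ≈ -281.03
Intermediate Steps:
P(6)*(√(7 + 3) - 50) = 6*(√(7 + 3) - 50) = 6*(√10 - 50) = 6*(-50 + √10) = -300 + 6*√10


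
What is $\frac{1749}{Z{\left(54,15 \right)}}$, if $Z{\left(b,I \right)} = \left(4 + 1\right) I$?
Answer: $\frac{583}{25} \approx 23.32$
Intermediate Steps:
$Z{\left(b,I \right)} = 5 I$
$\frac{1749}{Z{\left(54,15 \right)}} = \frac{1749}{5 \cdot 15} = \frac{1749}{75} = 1749 \cdot \frac{1}{75} = \frac{583}{25}$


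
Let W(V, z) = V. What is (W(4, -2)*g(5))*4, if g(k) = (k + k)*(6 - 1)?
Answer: 800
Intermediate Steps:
g(k) = 10*k (g(k) = (2*k)*5 = 10*k)
(W(4, -2)*g(5))*4 = (4*(10*5))*4 = (4*50)*4 = 200*4 = 800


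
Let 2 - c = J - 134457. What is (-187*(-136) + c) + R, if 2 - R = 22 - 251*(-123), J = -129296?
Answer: 258294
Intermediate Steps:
R = -30893 (R = 2 - (22 - 251*(-123)) = 2 - (22 + 30873) = 2 - 1*30895 = 2 - 30895 = -30893)
c = 263755 (c = 2 - (-129296 - 134457) = 2 - 1*(-263753) = 2 + 263753 = 263755)
(-187*(-136) + c) + R = (-187*(-136) + 263755) - 30893 = (25432 + 263755) - 30893 = 289187 - 30893 = 258294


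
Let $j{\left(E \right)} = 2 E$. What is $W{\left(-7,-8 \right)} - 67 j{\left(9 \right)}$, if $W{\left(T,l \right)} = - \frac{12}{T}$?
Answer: $- \frac{8430}{7} \approx -1204.3$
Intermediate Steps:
$W{\left(-7,-8 \right)} - 67 j{\left(9 \right)} = - \frac{12}{-7} - 67 \cdot 2 \cdot 9 = \left(-12\right) \left(- \frac{1}{7}\right) - 1206 = \frac{12}{7} - 1206 = - \frac{8430}{7}$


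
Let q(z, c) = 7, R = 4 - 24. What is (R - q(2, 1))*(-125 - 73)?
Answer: 5346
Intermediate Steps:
R = -20
(R - q(2, 1))*(-125 - 73) = (-20 - 1*7)*(-125 - 73) = (-20 - 7)*(-198) = -27*(-198) = 5346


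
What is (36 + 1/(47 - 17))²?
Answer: 1168561/900 ≈ 1298.4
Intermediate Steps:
(36 + 1/(47 - 17))² = (36 + 1/30)² = (1081/30)² = 1168561/900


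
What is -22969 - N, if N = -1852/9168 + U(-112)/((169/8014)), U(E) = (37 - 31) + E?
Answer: -6949900637/387348 ≈ -17942.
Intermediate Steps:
U(E) = 6 + E
N = -1947095575/387348 (N = -1852/9168 + (6 - 112)/((169/8014)) = -1852*1/9168 - 106/(169*(1/8014)) = -463/2292 - 106/169/8014 = -463/2292 - 106*8014/169 = -463/2292 - 849484/169 = -1947095575/387348 ≈ -5026.7)
-22969 - N = -22969 - 1*(-1947095575/387348) = -22969 + 1947095575/387348 = -6949900637/387348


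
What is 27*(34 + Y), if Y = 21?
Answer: 1485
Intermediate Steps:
27*(34 + Y) = 27*(34 + 21) = 27*55 = 1485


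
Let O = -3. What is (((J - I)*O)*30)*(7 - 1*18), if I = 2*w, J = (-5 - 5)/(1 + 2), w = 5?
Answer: -13200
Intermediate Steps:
J = -10/3 ≈ -3.3333
I = 10 (I = 2*5 = 10)
(((J - I)*O)*30)*(7 - 1*18) = (((-10/3 - 1*10)*(-3))*30)*(7 - 1*18) = (((-10/3 - 10)*(-3))*30)*(7 - 18) = (-40/3*(-3)*30)*(-11) = (40*30)*(-11) = 1200*(-11) = -13200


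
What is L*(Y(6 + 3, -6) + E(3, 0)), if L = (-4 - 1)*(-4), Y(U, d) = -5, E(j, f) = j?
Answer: -40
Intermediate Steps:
L = 20 (L = -5*(-4) = 20)
L*(Y(6 + 3, -6) + E(3, 0)) = 20*(-5 + 3) = 20*(-2) = -40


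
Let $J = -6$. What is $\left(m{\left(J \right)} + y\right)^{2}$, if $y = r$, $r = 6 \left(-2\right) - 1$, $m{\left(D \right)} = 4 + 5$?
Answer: $16$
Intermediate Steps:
$m{\left(D \right)} = 9$
$r = -13$ ($r = -12 - 1 = -13$)
$y = -13$
$\left(m{\left(J \right)} + y\right)^{2} = \left(9 - 13\right)^{2} = \left(-4\right)^{2} = 16$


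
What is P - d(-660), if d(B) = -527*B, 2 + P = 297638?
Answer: -50184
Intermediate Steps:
P = 297636 (P = -2 + 297638 = 297636)
P - d(-660) = 297636 - (-527)*(-660) = 297636 - 1*347820 = 297636 - 347820 = -50184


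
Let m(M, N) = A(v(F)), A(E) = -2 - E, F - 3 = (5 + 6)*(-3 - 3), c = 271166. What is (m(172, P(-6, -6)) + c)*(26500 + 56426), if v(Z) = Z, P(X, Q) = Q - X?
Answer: 22491770202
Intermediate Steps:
F = -63 (F = 3 + (5 + 6)*(-3 - 3) = 3 + 11*(-6) = 3 - 66 = -63)
m(M, N) = 61 (m(M, N) = -2 - 1*(-63) = -2 + 63 = 61)
(m(172, P(-6, -6)) + c)*(26500 + 56426) = (61 + 271166)*(26500 + 56426) = 271227*82926 = 22491770202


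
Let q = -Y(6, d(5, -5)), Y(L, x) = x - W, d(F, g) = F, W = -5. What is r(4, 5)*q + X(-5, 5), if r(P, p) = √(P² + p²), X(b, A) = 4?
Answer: 4 - 10*√41 ≈ -60.031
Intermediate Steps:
Y(L, x) = 5 + x (Y(L, x) = x - 1*(-5) = x + 5 = 5 + x)
q = -10 (q = -(5 + 5) = -1*10 = -10)
r(4, 5)*q + X(-5, 5) = √(4² + 5²)*(-10) + 4 = √(16 + 25)*(-10) + 4 = √41*(-10) + 4 = -10*√41 + 4 = 4 - 10*√41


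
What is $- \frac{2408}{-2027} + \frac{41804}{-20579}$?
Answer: $- \frac{35182476}{41713633} \approx -0.84343$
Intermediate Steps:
$- \frac{2408}{-2027} + \frac{41804}{-20579} = \left(-2408\right) \left(- \frac{1}{2027}\right) + 41804 \left(- \frac{1}{20579}\right) = \frac{2408}{2027} - \frac{41804}{20579} = - \frac{35182476}{41713633}$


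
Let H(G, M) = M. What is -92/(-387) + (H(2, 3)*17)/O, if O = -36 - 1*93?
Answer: -61/387 ≈ -0.15762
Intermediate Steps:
O = -129 (O = -36 - 93 = -129)
-92/(-387) + (H(2, 3)*17)/O = -92/(-387) + (3*17)/(-129) = -92*(-1/387) + 51*(-1/129) = 92/387 - 17/43 = -61/387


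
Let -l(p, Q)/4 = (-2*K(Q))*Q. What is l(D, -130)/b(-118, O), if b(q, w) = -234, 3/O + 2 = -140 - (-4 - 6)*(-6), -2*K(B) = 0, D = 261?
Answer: 0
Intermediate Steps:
K(B) = 0 (K(B) = -½*0 = 0)
O = -3/202 (O = 3/(-2 + (-140 - (-4 - 6)*(-6))) = 3/(-2 + (-140 - (-10)*(-6))) = 3/(-2 + (-140 - 1*60)) = 3/(-2 + (-140 - 60)) = 3/(-2 - 200) = 3/(-202) = 3*(-1/202) = -3/202 ≈ -0.014851)
l(p, Q) = 0 (l(p, Q) = -4*(-2*0)*Q = -0*Q = -4*0 = 0)
l(D, -130)/b(-118, O) = 0/(-234) = 0*(-1/234) = 0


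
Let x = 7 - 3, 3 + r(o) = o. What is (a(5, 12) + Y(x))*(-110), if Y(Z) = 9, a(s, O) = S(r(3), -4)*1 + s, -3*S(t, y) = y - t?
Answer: -5060/3 ≈ -1686.7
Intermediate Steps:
r(o) = -3 + o
S(t, y) = -y/3 + t/3 (S(t, y) = -(y - t)/3 = -y/3 + t/3)
a(s, O) = 4/3 + s (a(s, O) = (-⅓*(-4) + (-3 + 3)/3)*1 + s = (4/3 + (⅓)*0)*1 + s = (4/3 + 0)*1 + s = (4/3)*1 + s = 4/3 + s)
x = 4
(a(5, 12) + Y(x))*(-110) = ((4/3 + 5) + 9)*(-110) = (19/3 + 9)*(-110) = (46/3)*(-110) = -5060/3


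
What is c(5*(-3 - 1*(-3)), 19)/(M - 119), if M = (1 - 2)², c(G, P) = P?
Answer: -19/118 ≈ -0.16102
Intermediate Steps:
M = 1 (M = (-1)² = 1)
c(5*(-3 - 1*(-3)), 19)/(M - 119) = 19/(1 - 119) = 19/(-118) = 19*(-1/118) = -19/118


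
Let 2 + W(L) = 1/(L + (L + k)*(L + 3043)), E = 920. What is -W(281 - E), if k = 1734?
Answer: 5263481/2631741 ≈ 2.0000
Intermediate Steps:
W(L) = -2 + 1/(L + (1734 + L)*(3043 + L)) (W(L) = -2 + 1/(L + (L + 1734)*(L + 3043)) = -2 + 1/(L + (1734 + L)*(3043 + L)))
-W(281 - E) = -(-10553123 - 9556*(281 - 1*920) - 2*(281 - 1*920)**2)/(5276562 + (281 - 1*920)**2 + 4778*(281 - 1*920)) = -(-10553123 - 9556*(281 - 920) - 2*(281 - 920)**2)/(5276562 + (281 - 920)**2 + 4778*(281 - 920)) = -(-10553123 - 9556*(-639) - 2*(-639)**2)/(5276562 + (-639)**2 + 4778*(-639)) = -(-10553123 + 6106284 - 2*408321)/(5276562 + 408321 - 3053142) = -(-10553123 + 6106284 - 816642)/2631741 = -(-5263481)/2631741 = -1*(-5263481/2631741) = 5263481/2631741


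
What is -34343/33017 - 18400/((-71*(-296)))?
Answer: -166158161/86735659 ≈ -1.9157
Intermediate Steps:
-34343/33017 - 18400/((-71*(-296))) = -34343*1/33017 - 18400/21016 = -34343/33017 - 18400*1/21016 = -34343/33017 - 2300/2627 = -166158161/86735659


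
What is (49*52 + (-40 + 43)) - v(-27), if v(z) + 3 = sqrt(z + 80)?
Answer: 2554 - sqrt(53) ≈ 2546.7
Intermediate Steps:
v(z) = -3 + sqrt(80 + z) (v(z) = -3 + sqrt(z + 80) = -3 + sqrt(80 + z))
(49*52 + (-40 + 43)) - v(-27) = (49*52 + (-40 + 43)) - (-3 + sqrt(80 - 27)) = (2548 + 3) - (-3 + sqrt(53)) = 2551 + (3 - sqrt(53)) = 2554 - sqrt(53)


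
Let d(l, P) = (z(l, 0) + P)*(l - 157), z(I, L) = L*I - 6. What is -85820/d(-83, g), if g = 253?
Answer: 4291/2964 ≈ 1.4477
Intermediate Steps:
z(I, L) = -6 + I*L (z(I, L) = I*L - 6 = -6 + I*L)
d(l, P) = (-157 + l)*(-6 + P) (d(l, P) = ((-6 + l*0) + P)*(l - 157) = ((-6 + 0) + P)*(-157 + l) = (-6 + P)*(-157 + l) = (-157 + l)*(-6 + P))
-85820/d(-83, g) = -85820/(942 - 157*253 - 6*(-83) + 253*(-83)) = -85820/(942 - 39721 + 498 - 20999) = -85820/(-59280) = -85820*(-1/59280) = 4291/2964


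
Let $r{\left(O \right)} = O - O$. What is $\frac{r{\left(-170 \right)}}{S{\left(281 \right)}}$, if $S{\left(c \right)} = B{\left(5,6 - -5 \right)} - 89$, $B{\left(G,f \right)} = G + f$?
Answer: $0$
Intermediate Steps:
$r{\left(O \right)} = 0$
$S{\left(c \right)} = -73$ ($S{\left(c \right)} = \left(5 + \left(6 - -5\right)\right) - 89 = \left(5 + \left(6 + 5\right)\right) - 89 = \left(5 + 11\right) - 89 = 16 - 89 = -73$)
$\frac{r{\left(-170 \right)}}{S{\left(281 \right)}} = \frac{0}{-73} = 0 \left(- \frac{1}{73}\right) = 0$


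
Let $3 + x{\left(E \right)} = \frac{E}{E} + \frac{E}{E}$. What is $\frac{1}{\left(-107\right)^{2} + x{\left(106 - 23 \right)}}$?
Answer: $\frac{1}{11448} \approx 8.7352 \cdot 10^{-5}$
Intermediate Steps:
$x{\left(E \right)} = -1$ ($x{\left(E \right)} = -3 + \left(\frac{E}{E} + \frac{E}{E}\right) = -3 + \left(1 + 1\right) = -3 + 2 = -1$)
$\frac{1}{\left(-107\right)^{2} + x{\left(106 - 23 \right)}} = \frac{1}{\left(-107\right)^{2} - 1} = \frac{1}{11449 - 1} = \frac{1}{11448}$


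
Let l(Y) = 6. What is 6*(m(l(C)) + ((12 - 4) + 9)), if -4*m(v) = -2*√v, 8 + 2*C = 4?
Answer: 102 + 3*√6 ≈ 109.35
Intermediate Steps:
C = -2 (C = -4 + (½)*4 = -4 + 2 = -2)
m(v) = √v/2 (m(v) = -(-1)*√v/2 = √v/2)
6*(m(l(C)) + ((12 - 4) + 9)) = 6*(√6/2 + ((12 - 4) + 9)) = 6*(√6/2 + (8 + 9)) = 6*(√6/2 + 17) = 6*(17 + √6/2) = 102 + 3*√6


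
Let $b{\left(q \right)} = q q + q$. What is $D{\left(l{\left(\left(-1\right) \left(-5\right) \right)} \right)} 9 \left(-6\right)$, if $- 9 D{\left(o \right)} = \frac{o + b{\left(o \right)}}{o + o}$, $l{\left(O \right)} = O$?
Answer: $21$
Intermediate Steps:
$b{\left(q \right)} = q + q^{2}$ ($b{\left(q \right)} = q^{2} + q = q + q^{2}$)
$D{\left(o \right)} = - \frac{o + o \left(1 + o\right)}{18 o}$ ($D{\left(o \right)} = - \frac{\left(o + o \left(1 + o\right)\right) \frac{1}{o + o}}{9} = - \frac{\left(o + o \left(1 + o\right)\right) \frac{1}{2 o}}{9} = - \frac{\frac{1}{2} \frac{1}{o} \left(o + o \left(1 + o\right)\right)}{9} = - \frac{o + o \left(1 + o\right)}{18 o}$)
$D{\left(l{\left(\left(-1\right) \left(-5\right) \right)} \right)} 9 \left(-6\right) = \left(- \frac{1}{9} - \frac{\left(-1\right) \left(-5\right)}{18}\right) 9 \left(-6\right) = \left(- \frac{1}{9} - \frac{5}{18}\right) 9 \left(-6\right) = \left(- \frac{7}{18}\right) 9 \left(-6\right) = \left(- \frac{7}{2}\right) \left(-6\right) = 21$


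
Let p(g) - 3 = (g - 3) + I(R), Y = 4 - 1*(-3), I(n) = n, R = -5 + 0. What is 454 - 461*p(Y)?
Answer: -468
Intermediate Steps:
R = -5
Y = 7 (Y = 4 + 3 = 7)
p(g) = -5 + g (p(g) = 3 + ((g - 3) - 5) = 3 + ((-3 + g) - 5) = 3 + (-8 + g) = -5 + g)
454 - 461*p(Y) = 454 - 461*(-5 + 7) = 454 - 461*2 = 454 - 922 = -468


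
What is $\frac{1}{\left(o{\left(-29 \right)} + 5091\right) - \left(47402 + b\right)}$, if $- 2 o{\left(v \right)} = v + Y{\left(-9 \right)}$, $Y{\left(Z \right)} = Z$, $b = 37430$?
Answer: $- \frac{1}{79722} \approx -1.2544 \cdot 10^{-5}$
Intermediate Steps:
$o{\left(v \right)} = \frac{9}{2} - \frac{v}{2}$ ($o{\left(v \right)} = - \frac{v - 9}{2} = - \frac{-9 + v}{2} = \frac{9}{2} - \frac{v}{2}$)
$\frac{1}{\left(o{\left(-29 \right)} + 5091\right) - \left(47402 + b\right)} = \frac{1}{\left(\left(\frac{9}{2} - - \frac{29}{2}\right) + 5091\right) - 84832} = \frac{1}{\left(\left(\frac{9}{2} + \frac{29}{2}\right) + 5091\right) - 84832} = \frac{1}{\left(19 + 5091\right) - 84832} = \frac{1}{5110 - 84832} = \frac{1}{-79722} = - \frac{1}{79722}$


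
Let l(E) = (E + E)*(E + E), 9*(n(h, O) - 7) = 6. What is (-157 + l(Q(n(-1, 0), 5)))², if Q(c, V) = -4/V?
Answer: 14907321/625 ≈ 23852.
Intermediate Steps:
n(h, O) = 23/3 (n(h, O) = 7 + (⅑)*6 = 7 + ⅔ = 23/3)
l(E) = 4*E² (l(E) = (2*E)*(2*E) = 4*E²)
(-157 + l(Q(n(-1, 0), 5)))² = (-157 + 4*(-4/5)²)² = (-157 + 4*(-4*⅕)²)² = (-157 + 4*(-⅘)²)² = (-157 + 4*(16/25))² = (-157 + 64/25)² = (-3861/25)² = 14907321/625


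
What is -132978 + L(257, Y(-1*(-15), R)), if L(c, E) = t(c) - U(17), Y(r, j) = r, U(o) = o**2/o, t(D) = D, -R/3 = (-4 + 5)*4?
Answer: -132738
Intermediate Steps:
R = -12 (R = -3*(-4 + 5)*4 = -3*4 = -12)
U(o) = o
L(c, E) = -17 + c (L(c, E) = c - 1*17 = c - 17 = -17 + c)
-132978 + L(257, Y(-1*(-15), R)) = -132978 + (-17 + 257) = -132978 + 240 = -132738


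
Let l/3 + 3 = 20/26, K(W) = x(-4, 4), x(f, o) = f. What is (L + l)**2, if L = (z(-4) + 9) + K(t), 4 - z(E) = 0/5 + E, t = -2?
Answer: 6724/169 ≈ 39.787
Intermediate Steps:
K(W) = -4
l = -87/13 (l = -9 + 3*(20/26) = -9 + 3*(20*(1/26)) = -9 + 3*(10/13) = -9 + 30/13 = -87/13 ≈ -6.6923)
z(E) = 4 - E (z(E) = 4 - (0/5 + E) = 4 - (0*(1/5) + E) = 4 - (0 + E) = 4 - E)
L = 13 (L = ((4 - 1*(-4)) + 9) - 4 = ((4 + 4) + 9) - 4 = (8 + 9) - 4 = 17 - 4 = 13)
(L + l)**2 = (13 - 87/13)**2 = (82/13)**2 = 6724/169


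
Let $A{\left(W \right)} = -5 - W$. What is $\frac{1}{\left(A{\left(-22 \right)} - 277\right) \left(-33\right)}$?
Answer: $\frac{1}{8580} \approx 0.00011655$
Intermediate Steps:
$\frac{1}{\left(A{\left(-22 \right)} - 277\right) \left(-33\right)} = \frac{1}{\left(\left(-5 - -22\right) - 277\right) \left(-33\right)} = \frac{1}{\left(\left(-5 + 22\right) - 277\right) \left(-33\right)} = \frac{1}{\left(17 - 277\right) \left(-33\right)} = \frac{1}{\left(-260\right) \left(-33\right)} = \frac{1}{8580}$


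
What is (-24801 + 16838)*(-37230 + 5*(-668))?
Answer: 323058910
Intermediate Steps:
(-24801 + 16838)*(-37230 + 5*(-668)) = -7963*(-37230 - 3340) = -7963*(-40570) = 323058910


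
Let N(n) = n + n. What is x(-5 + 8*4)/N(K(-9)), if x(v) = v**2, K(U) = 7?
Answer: 729/14 ≈ 52.071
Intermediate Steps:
N(n) = 2*n
x(-5 + 8*4)/N(K(-9)) = (-5 + 8*4)**2/((2*7)) = (-5 + 32)**2/14 = 27**2*(1/14) = 729*(1/14) = 729/14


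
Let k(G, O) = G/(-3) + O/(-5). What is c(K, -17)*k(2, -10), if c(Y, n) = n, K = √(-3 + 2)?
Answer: -68/3 ≈ -22.667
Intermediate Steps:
k(G, O) = -G/3 - O/5 (k(G, O) = G*(-⅓) + O*(-⅕) = -G/3 - O/5)
K = I (K = √(-1) = I ≈ 1.0*I)
c(K, -17)*k(2, -10) = -17*(-⅓*2 - ⅕*(-10)) = -17*(-⅔ + 2) = -17*4/3 = -68/3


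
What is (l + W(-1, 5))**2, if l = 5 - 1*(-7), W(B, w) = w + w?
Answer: 484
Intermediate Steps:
W(B, w) = 2*w
l = 12 (l = 5 + 7 = 12)
(l + W(-1, 5))**2 = (12 + 2*5)**2 = (12 + 10)**2 = 22**2 = 484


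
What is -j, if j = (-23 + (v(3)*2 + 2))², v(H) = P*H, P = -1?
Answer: -729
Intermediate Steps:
v(H) = -H
j = 729 (j = (-23 + (-1*3*2 + 2))² = (-23 + (-3*2 + 2))² = (-23 + (-6 + 2))² = (-23 - 4)² = (-27)² = 729)
-j = -1*729 = -729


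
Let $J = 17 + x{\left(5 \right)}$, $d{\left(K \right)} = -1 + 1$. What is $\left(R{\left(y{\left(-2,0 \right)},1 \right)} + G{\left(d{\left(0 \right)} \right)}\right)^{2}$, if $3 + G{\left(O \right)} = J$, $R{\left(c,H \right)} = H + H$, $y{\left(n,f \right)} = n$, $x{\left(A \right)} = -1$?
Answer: $225$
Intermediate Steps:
$d{\left(K \right)} = 0$
$R{\left(c,H \right)} = 2 H$
$J = 16$ ($J = 17 - 1 = 16$)
$G{\left(O \right)} = 13$ ($G{\left(O \right)} = -3 + 16 = 13$)
$\left(R{\left(y{\left(-2,0 \right)},1 \right)} + G{\left(d{\left(0 \right)} \right)}\right)^{2} = \left(2 \cdot 1 + 13\right)^{2} = \left(2 + 13\right)^{2} = 15^{2} = 225$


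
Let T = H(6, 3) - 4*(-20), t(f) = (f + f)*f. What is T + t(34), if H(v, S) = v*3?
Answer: 2410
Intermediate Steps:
H(v, S) = 3*v
t(f) = 2*f² (t(f) = (2*f)*f = 2*f²)
T = 98 (T = 3*6 - 4*(-20) = 18 + 80 = 98)
T + t(34) = 98 + 2*34² = 98 + 2*1156 = 98 + 2312 = 2410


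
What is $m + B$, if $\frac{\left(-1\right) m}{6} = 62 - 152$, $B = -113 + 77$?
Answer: $504$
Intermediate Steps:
$B = -36$
$m = 540$ ($m = - 6 \left(62 - 152\right) = \left(-6\right) \left(-90\right) = 540$)
$m + B = 540 - 36 = 504$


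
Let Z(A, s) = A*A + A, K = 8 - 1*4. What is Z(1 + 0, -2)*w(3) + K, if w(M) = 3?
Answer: 10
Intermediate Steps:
K = 4 (K = 8 - 4 = 4)
Z(A, s) = A + A² (Z(A, s) = A² + A = A + A²)
Z(1 + 0, -2)*w(3) + K = ((1 + 0)*(1 + (1 + 0)))*3 + 4 = (1*(1 + 1))*3 + 4 = (1*2)*3 + 4 = 2*3 + 4 = 6 + 4 = 10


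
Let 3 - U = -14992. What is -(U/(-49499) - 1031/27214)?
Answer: 459107399/1347065786 ≈ 0.34082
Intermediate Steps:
U = 14995 (U = 3 - 1*(-14992) = 3 + 14992 = 14995)
-(U/(-49499) - 1031/27214) = -(14995/(-49499) - 1031/27214) = -(14995*(-1/49499) - 1031*1/27214) = -(-14995/49499 - 1031/27214) = -1*(-459107399/1347065786) = 459107399/1347065786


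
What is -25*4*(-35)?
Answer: 3500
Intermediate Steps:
-25*4*(-35) = -100*(-35) = 3500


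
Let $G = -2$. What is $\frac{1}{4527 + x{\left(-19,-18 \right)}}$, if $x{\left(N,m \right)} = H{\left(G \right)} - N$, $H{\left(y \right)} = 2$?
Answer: $\frac{1}{4548} \approx 0.00021988$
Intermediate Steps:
$x{\left(N,m \right)} = 2 - N$
$\frac{1}{4527 + x{\left(-19,-18 \right)}} = \frac{1}{4527 + \left(2 - -19\right)} = \frac{1}{4527 + \left(2 + 19\right)} = \frac{1}{4527 + 21} = \frac{1}{4548}$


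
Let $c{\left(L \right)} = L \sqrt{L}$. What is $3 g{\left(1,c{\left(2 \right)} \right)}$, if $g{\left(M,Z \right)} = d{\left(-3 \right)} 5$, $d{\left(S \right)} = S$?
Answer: $-45$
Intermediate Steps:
$c{\left(L \right)} = L^{\frac{3}{2}}$
$g{\left(M,Z \right)} = -15$ ($g{\left(M,Z \right)} = \left(-3\right) 5 = -15$)
$3 g{\left(1,c{\left(2 \right)} \right)} = 3 \left(-15\right) = -45$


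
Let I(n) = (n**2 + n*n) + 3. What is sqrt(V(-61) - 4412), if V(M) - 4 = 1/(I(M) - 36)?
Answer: I*sqrt(241969575239)/7409 ≈ 66.393*I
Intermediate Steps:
I(n) = 3 + 2*n**2 (I(n) = (n**2 + n**2) + 3 = 2*n**2 + 3 = 3 + 2*n**2)
V(M) = 4 + 1/(-33 + 2*M**2) (V(M) = 4 + 1/((3 + 2*M**2) - 36) = 4 + 1/(-33 + 2*M**2))
sqrt(V(-61) - 4412) = sqrt((-131 + 8*(-61)**2)/(-33 + 2*(-61)**2) - 4412) = sqrt((-131 + 8*3721)/(-33 + 2*3721) - 4412) = sqrt((-131 + 29768)/(-33 + 7442) - 4412) = sqrt(29637/7409 - 4412) = sqrt(-32658871/7409) = I*sqrt(241969575239)/7409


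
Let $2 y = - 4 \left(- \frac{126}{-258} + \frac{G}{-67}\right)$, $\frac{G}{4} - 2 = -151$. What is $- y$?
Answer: $\frac{54070}{2881} \approx 18.768$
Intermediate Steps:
$G = -596$ ($G = 8 + 4 \left(-151\right) = 8 - 604 = -596$)
$y = - \frac{54070}{2881}$ ($y = \frac{\left(-4\right) \left(- \frac{126}{-258} - \frac{596}{-67}\right)}{2} = \frac{\left(-4\right) \left(\left(-126\right) \left(- \frac{1}{258}\right) - - \frac{596}{67}\right)}{2} = \frac{\left(-4\right) \left(\frac{21}{43} + \frac{596}{67}\right)}{2} = \frac{\left(-4\right) \frac{27035}{2881}}{2} = \frac{1}{2} \left(- \frac{108140}{2881}\right) = - \frac{54070}{2881} \approx -18.768$)
$- y = \left(-1\right) \left(- \frac{54070}{2881}\right) = \frac{54070}{2881}$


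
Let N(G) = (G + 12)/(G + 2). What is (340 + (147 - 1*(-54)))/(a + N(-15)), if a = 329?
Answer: 7033/4280 ≈ 1.6432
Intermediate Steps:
N(G) = (12 + G)/(2 + G)
(340 + (147 - 1*(-54)))/(a + N(-15)) = (340 + (147 - 1*(-54)))/(329 + (12 - 15)/(2 - 15)) = (340 + (147 + 54))/(329 - 3/(-13)) = (340 + 201)/(329 - 1/13*(-3)) = 541/(329 + 3/13) = 541/(4280/13) = 541*(13/4280) = 7033/4280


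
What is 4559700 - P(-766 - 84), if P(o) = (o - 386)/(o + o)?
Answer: 1937872191/425 ≈ 4.5597e+6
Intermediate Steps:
P(o) = (-386 + o)/(2*o) (P(o) = (-386 + o)/((2*o)) = (-386 + o)*(1/(2*o)) = (-386 + o)/(2*o))
4559700 - P(-766 - 84) = 4559700 - (-386 + (-766 - 84))/(2*(-766 - 84)) = 4559700 - (-386 - 850)/(2*(-850)) = 4559700 - (-1)*(-1236)/(2*850) = 4559700 - 1*309/425 = 4559700 - 309/425 = 1937872191/425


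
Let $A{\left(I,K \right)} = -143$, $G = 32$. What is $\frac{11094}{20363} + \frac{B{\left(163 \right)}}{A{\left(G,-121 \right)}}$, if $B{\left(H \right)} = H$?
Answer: $- \frac{1732727}{2911909} \approx -0.59505$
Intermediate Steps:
$\frac{11094}{20363} + \frac{B{\left(163 \right)}}{A{\left(G,-121 \right)}} = \frac{11094}{20363} + \frac{163}{-143} = 11094 \cdot \frac{1}{20363} + 163 \left(- \frac{1}{143}\right) = \frac{11094}{20363} - \frac{163}{143} = - \frac{1732727}{2911909}$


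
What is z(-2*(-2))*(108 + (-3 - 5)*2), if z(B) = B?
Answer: 368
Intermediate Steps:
z(-2*(-2))*(108 + (-3 - 5)*2) = (-2*(-2))*(108 + (-3 - 5)*2) = 4*(108 - 8*2) = 4*(108 - 16) = 4*92 = 368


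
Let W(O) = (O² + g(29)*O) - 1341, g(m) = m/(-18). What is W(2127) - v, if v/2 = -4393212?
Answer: 79834711/6 ≈ 1.3306e+7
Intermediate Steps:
g(m) = -m/18 (g(m) = m*(-1/18) = -m/18)
v = -8786424 (v = 2*(-4393212) = -8786424)
W(O) = -1341 + O² - 29*O/18 (W(O) = (O² + (-1/18*29)*O) - 1341 = (O² - 29*O/18) - 1341 = -1341 + O² - 29*O/18)
W(2127) - v = (-1341 + 2127² - 29/18*2127) - 1*(-8786424) = (-1341 + 4524129 - 20561/6) + 8786424 = 27116167/6 + 8786424 = 79834711/6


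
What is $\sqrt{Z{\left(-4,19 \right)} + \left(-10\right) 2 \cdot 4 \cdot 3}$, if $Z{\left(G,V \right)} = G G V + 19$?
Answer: $\sqrt{83} \approx 9.1104$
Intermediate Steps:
$Z{\left(G,V \right)} = 19 + V G^{2}$ ($Z{\left(G,V \right)} = G^{2} V + 19 = V G^{2} + 19 = 19 + V G^{2}$)
$\sqrt{Z{\left(-4,19 \right)} + \left(-10\right) 2 \cdot 4 \cdot 3} = \sqrt{\left(19 + 19 \left(-4\right)^{2}\right) + \left(-10\right) 2 \cdot 4 \cdot 3} = \sqrt{\left(19 + 19 \cdot 16\right) - 240} = \sqrt{\left(19 + 304\right) - 240} = \sqrt{323 - 240} = \sqrt{83}$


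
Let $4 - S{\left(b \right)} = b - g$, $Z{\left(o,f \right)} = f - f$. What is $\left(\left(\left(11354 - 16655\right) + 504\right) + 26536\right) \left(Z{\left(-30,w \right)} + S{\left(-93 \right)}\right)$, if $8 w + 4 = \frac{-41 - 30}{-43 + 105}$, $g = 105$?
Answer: $4391278$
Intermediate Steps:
$w = - \frac{319}{496}$ ($w = - \frac{1}{2} + \frac{\left(-41 - 30\right) \frac{1}{-43 + 105}}{8} = - \frac{1}{2} + \frac{\left(-71\right) \frac{1}{62}}{8} = - \frac{1}{2} + \frac{1}{8} \left(- \frac{71}{62}\right) = - \frac{1}{2} - \frac{71}{496} = - \frac{319}{496} \approx -0.64315$)
$Z{\left(o,f \right)} = 0$
$S{\left(b \right)} = 109 - b$ ($S{\left(b \right)} = 4 - \left(b - 105\right) = 4 - \left(-105 + b\right) = 109 - b$)
$\left(\left(\left(11354 - 16655\right) + 504\right) + 26536\right) \left(Z{\left(-30,w \right)} + S{\left(-93 \right)}\right) = \left(\left(\left(11354 - 16655\right) + 504\right) + 26536\right) \left(0 + \left(109 - -93\right)\right) = \left(\left(-5301 + 504\right) + 26536\right) \left(0 + \left(109 + 93\right)\right) = \left(-4797 + 26536\right) \left(0 + 202\right) = 21739 \cdot 202 = 4391278$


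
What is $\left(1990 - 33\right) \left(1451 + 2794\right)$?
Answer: $8307465$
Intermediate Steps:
$\left(1990 - 33\right) \left(1451 + 2794\right) = 1957 \cdot 4245 = 8307465$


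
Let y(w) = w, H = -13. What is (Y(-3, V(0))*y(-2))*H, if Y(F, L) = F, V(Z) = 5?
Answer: -78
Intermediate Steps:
(Y(-3, V(0))*y(-2))*H = -3*(-2)*(-13) = 6*(-13) = -78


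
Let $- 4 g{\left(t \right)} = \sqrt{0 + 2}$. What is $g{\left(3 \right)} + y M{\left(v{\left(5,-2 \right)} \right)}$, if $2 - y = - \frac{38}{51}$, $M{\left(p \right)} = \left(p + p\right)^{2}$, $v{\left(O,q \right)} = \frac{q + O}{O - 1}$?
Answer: $\frac{105}{17} - \frac{\sqrt{2}}{4} \approx 5.8229$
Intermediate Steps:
$v{\left(O,q \right)} = \frac{O + q}{-1 + O}$
$g{\left(t \right)} = - \frac{\sqrt{2}}{4}$ ($g{\left(t \right)} = - \frac{\sqrt{0 + 2}}{4} = - \frac{\sqrt{2}}{4}$)
$M{\left(p \right)} = 4 p^{2}$ ($M{\left(p \right)} = \left(2 p\right)^{2} = 4 p^{2}$)
$y = \frac{140}{51}$ ($y = 2 - - \frac{38}{51} = 2 + \frac{38}{51} = \frac{140}{51} \approx 2.7451$)
$g{\left(3 \right)} + y M{\left(v{\left(5,-2 \right)} \right)} = - \frac{\sqrt{2}}{4} + \frac{140 \cdot 4 \left(\frac{5 - 2}{-1 + 5}\right)^{2}}{51} = - \frac{\sqrt{2}}{4} + \frac{140 \cdot 4 \left(\frac{1}{4} \cdot 3\right)^{2}}{51} = - \frac{\sqrt{2}}{4} + \frac{140 \cdot 4 \left(\frac{3}{4}\right)^{2}}{51} = - \frac{\sqrt{2}}{4} + \frac{140 \cdot 4 \cdot \frac{9}{16}}{51} = - \frac{\sqrt{2}}{4} + \frac{140}{51} \cdot \frac{9}{4} = - \frac{\sqrt{2}}{4} + \frac{105}{17} = \frac{105}{17} - \frac{\sqrt{2}}{4}$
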